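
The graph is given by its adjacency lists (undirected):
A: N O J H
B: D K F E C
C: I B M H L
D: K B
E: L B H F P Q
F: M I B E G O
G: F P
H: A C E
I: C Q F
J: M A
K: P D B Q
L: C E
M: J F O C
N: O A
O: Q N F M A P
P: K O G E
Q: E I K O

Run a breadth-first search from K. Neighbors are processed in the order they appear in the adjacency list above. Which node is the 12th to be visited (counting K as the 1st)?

N

Visit K; enqueue P, D, B, Q → queue [P, D, B, Q]
Visit P; enqueue O, G, E → queue [D, B, Q, O, G, E]
Visit D → queue [B, Q, O, G, E]
Visit B; enqueue F, C → queue [Q, O, G, E, F, C]
Visit Q; enqueue I → queue [O, G, E, F, C, I]
Visit O; enqueue N, M, A → queue [G, E, F, C, I, N, M, A]
Visit G → queue [E, F, C, I, N, M, A]
Visit E; enqueue L, H → queue [F, C, I, N, M, A, L, H]
Visit F → queue [C, I, N, M, A, L, H]
Visit C → queue [I, N, M, A, L, H]
Visit I → queue [N, M, A, L, H]
Visit N → queue [M, A, L, H]
Visit M; enqueue J → queue [A, L, H, J]
Visit A → queue [L, H, J]
Visit L → queue [H, J]
Visit H → queue [J]
Visit J → queue []

Visit order: K, P, D, B, Q, O, G, E, F, C, I, N, M, A, L, H, J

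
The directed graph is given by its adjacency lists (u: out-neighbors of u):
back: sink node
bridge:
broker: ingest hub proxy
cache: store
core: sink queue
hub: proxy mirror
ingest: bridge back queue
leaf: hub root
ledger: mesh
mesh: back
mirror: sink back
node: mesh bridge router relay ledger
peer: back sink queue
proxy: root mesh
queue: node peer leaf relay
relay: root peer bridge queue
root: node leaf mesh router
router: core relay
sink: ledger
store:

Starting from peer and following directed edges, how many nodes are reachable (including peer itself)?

16

BFS from peer visits: peer, back, queue, sink, node, leaf, relay, ledger, bridge, mesh, router, hub, root, core, mirror, proxy
Reachable nodes: 16 of 20 total.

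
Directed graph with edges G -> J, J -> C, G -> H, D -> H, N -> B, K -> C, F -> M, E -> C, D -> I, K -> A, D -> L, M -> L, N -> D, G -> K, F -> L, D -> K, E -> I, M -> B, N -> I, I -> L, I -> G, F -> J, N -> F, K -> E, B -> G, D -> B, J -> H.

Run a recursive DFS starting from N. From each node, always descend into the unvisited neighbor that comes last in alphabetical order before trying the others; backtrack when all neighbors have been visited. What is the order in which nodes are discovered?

Visit N
N → I
I → L
I → G
G → K
K → E
E → C
K → A
G → J
J → H
N → F
F → M
M → B
N → D

N, I, L, G, K, E, C, A, J, H, F, M, B, D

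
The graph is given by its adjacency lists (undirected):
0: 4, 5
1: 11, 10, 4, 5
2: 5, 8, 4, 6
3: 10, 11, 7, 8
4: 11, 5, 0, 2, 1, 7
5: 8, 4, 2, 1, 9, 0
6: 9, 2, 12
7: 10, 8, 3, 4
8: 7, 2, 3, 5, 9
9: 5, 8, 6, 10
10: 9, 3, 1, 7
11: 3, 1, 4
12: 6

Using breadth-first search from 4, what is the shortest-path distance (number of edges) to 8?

Level 0: 4
Level 1: 0, 1, 2, 5, 7, 11
Level 2: 3, 6, 8, 9, 10
Level 3: 12
8 first appears at level 2.

2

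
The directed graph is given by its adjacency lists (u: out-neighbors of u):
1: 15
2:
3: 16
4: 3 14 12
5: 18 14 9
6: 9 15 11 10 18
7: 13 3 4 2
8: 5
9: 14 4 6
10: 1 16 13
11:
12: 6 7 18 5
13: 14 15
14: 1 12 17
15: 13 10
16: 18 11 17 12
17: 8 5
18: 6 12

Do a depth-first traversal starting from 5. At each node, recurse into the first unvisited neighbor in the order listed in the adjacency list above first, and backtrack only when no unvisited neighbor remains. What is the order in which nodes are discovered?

5, 18, 6, 9, 14, 1, 15, 13, 10, 16, 11, 17, 8, 12, 7, 3, 4, 2

Visit 5
5 → 18
18 → 6
6 → 9
9 → 14
14 → 1
1 → 15
15 → 13
15 → 10
10 → 16
16 → 11
16 → 17
17 → 8
16 → 12
12 → 7
7 → 3
7 → 4
7 → 2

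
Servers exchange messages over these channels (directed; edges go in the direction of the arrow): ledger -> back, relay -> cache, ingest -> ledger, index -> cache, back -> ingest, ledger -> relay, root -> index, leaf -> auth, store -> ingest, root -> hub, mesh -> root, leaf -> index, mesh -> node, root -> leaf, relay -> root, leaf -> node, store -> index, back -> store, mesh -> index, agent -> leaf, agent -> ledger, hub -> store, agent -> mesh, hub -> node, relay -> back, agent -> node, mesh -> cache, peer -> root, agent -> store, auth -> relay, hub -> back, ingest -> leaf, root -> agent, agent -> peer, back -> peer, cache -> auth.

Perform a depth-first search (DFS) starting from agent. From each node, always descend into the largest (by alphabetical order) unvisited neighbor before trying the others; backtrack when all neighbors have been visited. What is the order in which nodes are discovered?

Visit agent
agent → store
store → ingest
ingest → ledger
ledger → relay
relay → root
root → leaf
leaf → node
leaf → index
index → cache
cache → auth
root → hub
hub → back
back → peer
agent → mesh

agent -> store -> ingest -> ledger -> relay -> root -> leaf -> node -> index -> cache -> auth -> hub -> back -> peer -> mesh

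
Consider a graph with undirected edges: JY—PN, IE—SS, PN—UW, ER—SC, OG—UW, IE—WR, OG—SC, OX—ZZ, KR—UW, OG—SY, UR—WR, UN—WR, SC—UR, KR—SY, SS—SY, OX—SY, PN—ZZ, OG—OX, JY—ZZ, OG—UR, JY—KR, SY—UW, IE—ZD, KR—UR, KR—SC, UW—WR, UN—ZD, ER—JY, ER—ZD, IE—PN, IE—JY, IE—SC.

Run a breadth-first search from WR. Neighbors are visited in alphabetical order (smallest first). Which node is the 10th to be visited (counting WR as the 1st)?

ZD

Visit WR; enqueue IE, UN, UR, UW → queue [IE, UN, UR, UW]
Visit IE; enqueue JY, PN, SC, SS, ZD → queue [UN, UR, UW, JY, PN, SC, SS, ZD]
Visit UN → queue [UR, UW, JY, PN, SC, SS, ZD]
Visit UR; enqueue KR, OG → queue [UW, JY, PN, SC, SS, ZD, KR, OG]
Visit UW; enqueue SY → queue [JY, PN, SC, SS, ZD, KR, OG, SY]
Visit JY; enqueue ER, ZZ → queue [PN, SC, SS, ZD, KR, OG, SY, ER, ZZ]
Visit PN → queue [SC, SS, ZD, KR, OG, SY, ER, ZZ]
Visit SC → queue [SS, ZD, KR, OG, SY, ER, ZZ]
Visit SS → queue [ZD, KR, OG, SY, ER, ZZ]
Visit ZD → queue [KR, OG, SY, ER, ZZ]
Visit KR → queue [OG, SY, ER, ZZ]
Visit OG; enqueue OX → queue [SY, ER, ZZ, OX]
Visit SY → queue [ER, ZZ, OX]
Visit ER → queue [ZZ, OX]
Visit ZZ → queue [OX]
Visit OX → queue []

Visit order: WR, IE, UN, UR, UW, JY, PN, SC, SS, ZD, KR, OG, SY, ER, ZZ, OX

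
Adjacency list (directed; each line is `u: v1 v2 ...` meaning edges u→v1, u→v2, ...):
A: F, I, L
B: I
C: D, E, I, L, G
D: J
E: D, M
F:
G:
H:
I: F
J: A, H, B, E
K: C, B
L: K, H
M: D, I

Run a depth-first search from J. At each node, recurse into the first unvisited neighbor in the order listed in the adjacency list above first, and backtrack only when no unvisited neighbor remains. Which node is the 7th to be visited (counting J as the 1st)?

Visit J
J → A
A → F
A → I
A → L
L → K
K → C
C → D
C → E
E → M
C → G
K → B
L → H

Visit order: J, A, F, I, L, K, C, D, E, M, G, B, H

C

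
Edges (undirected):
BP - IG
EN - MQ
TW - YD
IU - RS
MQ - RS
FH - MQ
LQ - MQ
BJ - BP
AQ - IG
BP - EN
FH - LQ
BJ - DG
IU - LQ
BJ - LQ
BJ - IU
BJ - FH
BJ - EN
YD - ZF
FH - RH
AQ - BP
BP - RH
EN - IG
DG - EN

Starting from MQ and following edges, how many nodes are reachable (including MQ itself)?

12

BFS from MQ visits: MQ, EN, FH, LQ, RS, BJ, BP, DG, IG, RH, IU, AQ
Reachable nodes: 12 of 15 total.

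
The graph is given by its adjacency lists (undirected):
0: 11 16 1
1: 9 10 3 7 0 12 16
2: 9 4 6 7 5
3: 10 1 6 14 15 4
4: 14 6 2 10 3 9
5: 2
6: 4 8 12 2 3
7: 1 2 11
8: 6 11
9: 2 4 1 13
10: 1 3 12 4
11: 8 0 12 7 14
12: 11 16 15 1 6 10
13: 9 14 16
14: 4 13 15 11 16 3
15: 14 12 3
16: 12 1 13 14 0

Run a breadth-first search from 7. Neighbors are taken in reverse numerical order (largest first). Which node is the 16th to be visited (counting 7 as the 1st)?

15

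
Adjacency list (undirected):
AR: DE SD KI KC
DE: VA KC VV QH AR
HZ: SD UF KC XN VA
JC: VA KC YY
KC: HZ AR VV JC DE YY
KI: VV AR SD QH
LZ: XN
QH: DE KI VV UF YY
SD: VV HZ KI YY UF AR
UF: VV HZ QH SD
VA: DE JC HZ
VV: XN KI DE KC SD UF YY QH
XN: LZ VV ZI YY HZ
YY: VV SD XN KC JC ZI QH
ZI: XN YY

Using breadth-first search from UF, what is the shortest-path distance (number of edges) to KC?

2

Level 0: UF
Level 1: HZ, QH, SD, VV
Level 2: AR, DE, KC, KI, VA, XN, YY
Level 3: JC, LZ, ZI
KC first appears at level 2.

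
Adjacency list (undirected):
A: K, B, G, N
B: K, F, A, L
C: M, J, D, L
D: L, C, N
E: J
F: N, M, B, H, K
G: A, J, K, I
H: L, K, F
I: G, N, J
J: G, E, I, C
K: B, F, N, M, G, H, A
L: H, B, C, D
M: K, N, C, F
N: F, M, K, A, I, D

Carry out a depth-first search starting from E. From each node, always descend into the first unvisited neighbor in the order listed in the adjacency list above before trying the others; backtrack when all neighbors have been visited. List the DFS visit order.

E J G A K B F N M C D L H I

Visit E
E → J
J → G
G → A
A → K
K → B
B → F
F → N
N → M
M → C
C → D
D → L
L → H
N → I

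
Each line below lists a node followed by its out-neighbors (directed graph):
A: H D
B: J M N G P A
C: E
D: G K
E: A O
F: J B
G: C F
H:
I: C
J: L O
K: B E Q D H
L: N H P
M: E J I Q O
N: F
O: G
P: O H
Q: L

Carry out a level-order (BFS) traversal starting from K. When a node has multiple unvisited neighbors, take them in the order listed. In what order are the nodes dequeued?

K B E Q D H J M N G P A O L I F C

Visit K; enqueue B, E, Q, D, H → queue [B, E, Q, D, H]
Visit B; enqueue J, M, N, G, P, A → queue [E, Q, D, H, J, M, N, G, P, A]
Visit E; enqueue O → queue [Q, D, H, J, M, N, G, P, A, O]
Visit Q; enqueue L → queue [D, H, J, M, N, G, P, A, O, L]
Visit D → queue [H, J, M, N, G, P, A, O, L]
Visit H → queue [J, M, N, G, P, A, O, L]
Visit J → queue [M, N, G, P, A, O, L]
Visit M; enqueue I → queue [N, G, P, A, O, L, I]
Visit N; enqueue F → queue [G, P, A, O, L, I, F]
Visit G; enqueue C → queue [P, A, O, L, I, F, C]
Visit P → queue [A, O, L, I, F, C]
Visit A → queue [O, L, I, F, C]
Visit O → queue [L, I, F, C]
Visit L → queue [I, F, C]
Visit I → queue [F, C]
Visit F → queue [C]
Visit C → queue []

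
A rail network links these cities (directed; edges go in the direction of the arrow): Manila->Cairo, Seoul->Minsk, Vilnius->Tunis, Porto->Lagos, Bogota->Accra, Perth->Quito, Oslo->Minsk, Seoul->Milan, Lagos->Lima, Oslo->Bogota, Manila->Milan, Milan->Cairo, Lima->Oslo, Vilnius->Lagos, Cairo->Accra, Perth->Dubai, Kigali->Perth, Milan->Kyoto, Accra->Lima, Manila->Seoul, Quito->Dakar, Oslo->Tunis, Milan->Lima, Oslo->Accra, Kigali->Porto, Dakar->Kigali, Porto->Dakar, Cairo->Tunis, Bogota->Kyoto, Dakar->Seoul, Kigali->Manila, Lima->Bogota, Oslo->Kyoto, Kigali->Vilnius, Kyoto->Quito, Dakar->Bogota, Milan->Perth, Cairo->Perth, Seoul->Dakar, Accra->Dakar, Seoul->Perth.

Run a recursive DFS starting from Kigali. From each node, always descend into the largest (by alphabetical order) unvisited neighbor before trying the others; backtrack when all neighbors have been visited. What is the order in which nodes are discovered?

Kigali -> Vilnius -> Tunis -> Lagos -> Lima -> Oslo -> Minsk -> Kyoto -> Quito -> Dakar -> Seoul -> Perth -> Dubai -> Milan -> Cairo -> Accra -> Bogota -> Porto -> Manila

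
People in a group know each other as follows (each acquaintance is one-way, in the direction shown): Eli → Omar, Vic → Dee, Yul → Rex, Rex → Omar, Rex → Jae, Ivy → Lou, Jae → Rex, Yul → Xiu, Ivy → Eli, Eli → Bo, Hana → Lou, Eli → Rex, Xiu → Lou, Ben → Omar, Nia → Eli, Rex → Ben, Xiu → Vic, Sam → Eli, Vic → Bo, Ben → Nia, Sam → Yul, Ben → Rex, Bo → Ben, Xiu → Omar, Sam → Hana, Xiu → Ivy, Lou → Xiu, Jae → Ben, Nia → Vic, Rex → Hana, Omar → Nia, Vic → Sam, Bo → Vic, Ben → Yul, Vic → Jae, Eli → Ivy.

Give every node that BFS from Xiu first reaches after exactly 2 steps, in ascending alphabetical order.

Level 0: Xiu
Level 1: Ivy, Lou, Omar, Vic
Level 2: Bo, Dee, Eli, Jae, Nia, Sam
Level 3: Ben, Hana, Rex, Yul

Bo, Dee, Eli, Jae, Nia, Sam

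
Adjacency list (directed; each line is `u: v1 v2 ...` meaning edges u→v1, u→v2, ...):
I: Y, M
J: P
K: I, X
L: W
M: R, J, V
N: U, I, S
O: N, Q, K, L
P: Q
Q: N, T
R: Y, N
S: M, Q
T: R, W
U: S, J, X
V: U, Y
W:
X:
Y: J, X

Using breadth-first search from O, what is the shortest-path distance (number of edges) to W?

Level 0: O
Level 1: K, L, N, Q
Level 2: I, S, T, U, W, X
Level 3: J, M, R, Y
Level 4: P, V
W first appears at level 2.

2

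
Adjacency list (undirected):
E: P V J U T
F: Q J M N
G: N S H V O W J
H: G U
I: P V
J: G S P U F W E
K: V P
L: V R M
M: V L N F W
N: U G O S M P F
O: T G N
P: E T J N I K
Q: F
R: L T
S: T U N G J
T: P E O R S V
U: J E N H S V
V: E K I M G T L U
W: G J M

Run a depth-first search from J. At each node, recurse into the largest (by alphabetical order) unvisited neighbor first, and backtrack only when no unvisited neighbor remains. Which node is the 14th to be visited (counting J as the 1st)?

H

Visit J
J → W
W → M
M → V
V → U
U → S
S → T
T → R
R → L
T → P
P → N
N → O
O → G
G → H
N → F
F → Q
P → K
P → I
P → E

Visit order: J, W, M, V, U, S, T, R, L, P, N, O, G, H, F, Q, K, I, E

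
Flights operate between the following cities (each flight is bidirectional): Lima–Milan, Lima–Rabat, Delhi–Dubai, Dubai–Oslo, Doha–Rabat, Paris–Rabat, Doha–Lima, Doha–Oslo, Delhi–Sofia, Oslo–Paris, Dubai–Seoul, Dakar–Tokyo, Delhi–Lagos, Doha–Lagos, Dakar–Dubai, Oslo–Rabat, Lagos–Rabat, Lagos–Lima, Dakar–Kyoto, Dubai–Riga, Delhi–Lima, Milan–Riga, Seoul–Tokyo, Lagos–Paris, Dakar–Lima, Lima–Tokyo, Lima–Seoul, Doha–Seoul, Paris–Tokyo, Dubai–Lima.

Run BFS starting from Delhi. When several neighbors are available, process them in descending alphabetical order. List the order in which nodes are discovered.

Delhi Sofia Lima Lagos Dubai Tokyo Seoul Rabat Milan Doha Dakar Paris Riga Oslo Kyoto

Visit Delhi; enqueue Sofia, Lima, Lagos, Dubai → queue [Sofia, Lima, Lagos, Dubai]
Visit Sofia → queue [Lima, Lagos, Dubai]
Visit Lima; enqueue Tokyo, Seoul, Rabat, Milan, Doha, Dakar → queue [Lagos, Dubai, Tokyo, Seoul, Rabat, Milan, Doha, Dakar]
Visit Lagos; enqueue Paris → queue [Dubai, Tokyo, Seoul, Rabat, Milan, Doha, Dakar, Paris]
Visit Dubai; enqueue Riga, Oslo → queue [Tokyo, Seoul, Rabat, Milan, Doha, Dakar, Paris, Riga, Oslo]
Visit Tokyo → queue [Seoul, Rabat, Milan, Doha, Dakar, Paris, Riga, Oslo]
Visit Seoul → queue [Rabat, Milan, Doha, Dakar, Paris, Riga, Oslo]
Visit Rabat → queue [Milan, Doha, Dakar, Paris, Riga, Oslo]
Visit Milan → queue [Doha, Dakar, Paris, Riga, Oslo]
Visit Doha → queue [Dakar, Paris, Riga, Oslo]
Visit Dakar; enqueue Kyoto → queue [Paris, Riga, Oslo, Kyoto]
Visit Paris → queue [Riga, Oslo, Kyoto]
Visit Riga → queue [Oslo, Kyoto]
Visit Oslo → queue [Kyoto]
Visit Kyoto → queue []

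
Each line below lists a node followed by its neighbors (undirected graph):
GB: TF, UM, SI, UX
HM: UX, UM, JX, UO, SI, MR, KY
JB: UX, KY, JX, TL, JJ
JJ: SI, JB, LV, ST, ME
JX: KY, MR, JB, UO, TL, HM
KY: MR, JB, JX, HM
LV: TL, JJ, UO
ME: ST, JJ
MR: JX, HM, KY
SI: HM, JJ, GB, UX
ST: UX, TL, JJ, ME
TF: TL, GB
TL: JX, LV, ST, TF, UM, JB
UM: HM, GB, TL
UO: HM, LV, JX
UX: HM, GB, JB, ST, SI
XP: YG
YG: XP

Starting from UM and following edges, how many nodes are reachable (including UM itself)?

16

BFS from UM visits: UM, TL, HM, GB, TF, ST, LV, JX, JB, UX, UO, SI, MR, KY, ME, JJ
Reachable nodes: 16 of 18 total.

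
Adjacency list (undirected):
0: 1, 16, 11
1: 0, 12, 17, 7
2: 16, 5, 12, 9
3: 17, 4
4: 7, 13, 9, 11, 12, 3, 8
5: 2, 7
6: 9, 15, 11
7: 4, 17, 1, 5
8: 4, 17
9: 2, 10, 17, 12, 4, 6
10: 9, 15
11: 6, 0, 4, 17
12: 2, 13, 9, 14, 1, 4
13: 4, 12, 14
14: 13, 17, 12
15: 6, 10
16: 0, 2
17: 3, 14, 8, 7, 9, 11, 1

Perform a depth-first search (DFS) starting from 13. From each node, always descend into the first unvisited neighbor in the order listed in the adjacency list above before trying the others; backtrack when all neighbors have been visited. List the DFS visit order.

Visit 13
13 → 4
4 → 7
7 → 17
17 → 3
17 → 14
14 → 12
12 → 2
2 → 16
16 → 0
0 → 1
0 → 11
11 → 6
6 → 9
9 → 10
10 → 15
2 → 5
17 → 8

13 → 4 → 7 → 17 → 3 → 14 → 12 → 2 → 16 → 0 → 1 → 11 → 6 → 9 → 10 → 15 → 5 → 8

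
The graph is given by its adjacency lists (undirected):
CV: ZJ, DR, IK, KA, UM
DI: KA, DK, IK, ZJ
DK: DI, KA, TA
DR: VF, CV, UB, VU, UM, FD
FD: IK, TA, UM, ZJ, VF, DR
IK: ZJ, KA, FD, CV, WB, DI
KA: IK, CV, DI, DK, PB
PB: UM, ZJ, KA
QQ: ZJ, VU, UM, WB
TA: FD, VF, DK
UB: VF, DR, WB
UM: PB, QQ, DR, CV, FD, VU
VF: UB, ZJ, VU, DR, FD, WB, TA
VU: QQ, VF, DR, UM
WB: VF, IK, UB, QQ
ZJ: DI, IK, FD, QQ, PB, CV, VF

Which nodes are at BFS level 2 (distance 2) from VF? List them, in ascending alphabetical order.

CV, DI, DK, IK, PB, QQ, UM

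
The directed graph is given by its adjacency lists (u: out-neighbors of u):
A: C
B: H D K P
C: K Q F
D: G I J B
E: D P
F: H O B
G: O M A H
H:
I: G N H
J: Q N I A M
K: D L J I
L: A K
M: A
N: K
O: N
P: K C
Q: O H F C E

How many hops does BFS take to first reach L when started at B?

Level 0: B
Level 1: D, H, K, P
Level 2: C, G, I, J, L
Level 3: A, F, M, N, O, Q
Level 4: E
L first appears at level 2.

2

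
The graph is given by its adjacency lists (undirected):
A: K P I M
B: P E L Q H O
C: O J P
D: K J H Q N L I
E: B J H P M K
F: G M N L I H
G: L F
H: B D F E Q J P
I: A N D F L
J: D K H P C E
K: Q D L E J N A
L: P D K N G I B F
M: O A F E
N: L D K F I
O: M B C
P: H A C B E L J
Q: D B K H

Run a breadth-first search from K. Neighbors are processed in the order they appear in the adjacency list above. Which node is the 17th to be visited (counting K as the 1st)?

Visit K; enqueue Q, D, L, E, J, N, A → queue [Q, D, L, E, J, N, A]
Visit Q; enqueue B, H → queue [D, L, E, J, N, A, B, H]
Visit D; enqueue I → queue [L, E, J, N, A, B, H, I]
Visit L; enqueue P, G, F → queue [E, J, N, A, B, H, I, P, G, F]
Visit E; enqueue M → queue [J, N, A, B, H, I, P, G, F, M]
Visit J; enqueue C → queue [N, A, B, H, I, P, G, F, M, C]
Visit N → queue [A, B, H, I, P, G, F, M, C]
Visit A → queue [B, H, I, P, G, F, M, C]
Visit B; enqueue O → queue [H, I, P, G, F, M, C, O]
Visit H → queue [I, P, G, F, M, C, O]
Visit I → queue [P, G, F, M, C, O]
Visit P → queue [G, F, M, C, O]
Visit G → queue [F, M, C, O]
Visit F → queue [M, C, O]
Visit M → queue [C, O]
Visit C → queue [O]
Visit O → queue []

Visit order: K, Q, D, L, E, J, N, A, B, H, I, P, G, F, M, C, O

O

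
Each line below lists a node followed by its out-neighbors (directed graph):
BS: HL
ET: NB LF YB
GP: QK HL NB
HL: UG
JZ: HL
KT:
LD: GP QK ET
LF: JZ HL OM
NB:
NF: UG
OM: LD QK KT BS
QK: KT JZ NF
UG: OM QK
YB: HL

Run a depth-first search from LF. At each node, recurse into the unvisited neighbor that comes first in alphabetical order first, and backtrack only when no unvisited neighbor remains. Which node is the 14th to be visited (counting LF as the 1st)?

NF

Visit LF
LF → HL
HL → UG
UG → OM
OM → BS
OM → KT
OM → LD
LD → ET
ET → NB
ET → YB
LD → GP
GP → QK
QK → JZ
QK → NF

Visit order: LF, HL, UG, OM, BS, KT, LD, ET, NB, YB, GP, QK, JZ, NF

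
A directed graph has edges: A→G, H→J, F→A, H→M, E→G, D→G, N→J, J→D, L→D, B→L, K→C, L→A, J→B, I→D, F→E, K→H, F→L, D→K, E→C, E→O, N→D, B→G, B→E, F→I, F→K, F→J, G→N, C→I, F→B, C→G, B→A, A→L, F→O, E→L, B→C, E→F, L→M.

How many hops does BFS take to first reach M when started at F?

2

Level 0: F
Level 1: A, B, E, I, J, K, L, O
Level 2: C, D, G, H, M
Level 3: N
M first appears at level 2.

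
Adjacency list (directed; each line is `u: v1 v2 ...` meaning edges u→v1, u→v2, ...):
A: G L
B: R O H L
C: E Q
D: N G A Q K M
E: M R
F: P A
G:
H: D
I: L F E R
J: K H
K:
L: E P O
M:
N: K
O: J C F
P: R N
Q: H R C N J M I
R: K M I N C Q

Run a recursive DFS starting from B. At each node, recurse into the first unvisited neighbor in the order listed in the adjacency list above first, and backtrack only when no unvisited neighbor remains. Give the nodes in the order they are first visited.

Visit B
B → R
R → K
R → M
R → I
I → L
L → E
L → P
P → N
L → O
O → J
J → H
H → D
D → G
D → A
D → Q
Q → C
O → F

B → R → K → M → I → L → E → P → N → O → J → H → D → G → A → Q → C → F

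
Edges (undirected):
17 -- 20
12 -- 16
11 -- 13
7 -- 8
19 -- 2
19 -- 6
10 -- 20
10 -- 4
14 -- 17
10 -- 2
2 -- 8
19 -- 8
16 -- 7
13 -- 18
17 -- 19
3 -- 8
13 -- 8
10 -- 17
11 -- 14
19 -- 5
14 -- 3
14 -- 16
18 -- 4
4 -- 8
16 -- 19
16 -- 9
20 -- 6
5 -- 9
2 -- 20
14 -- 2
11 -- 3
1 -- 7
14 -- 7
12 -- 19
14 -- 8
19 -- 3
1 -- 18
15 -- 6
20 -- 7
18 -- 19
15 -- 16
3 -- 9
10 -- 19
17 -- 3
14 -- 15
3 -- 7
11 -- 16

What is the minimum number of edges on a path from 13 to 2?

Level 0: 13
Level 1: 8, 11, 18
Level 2: 1, 2, 3, 4, 7, 14, 16, 19
Level 3: 5, 6, 9, 10, 12, 15, 17, 20
2 first appears at level 2.

2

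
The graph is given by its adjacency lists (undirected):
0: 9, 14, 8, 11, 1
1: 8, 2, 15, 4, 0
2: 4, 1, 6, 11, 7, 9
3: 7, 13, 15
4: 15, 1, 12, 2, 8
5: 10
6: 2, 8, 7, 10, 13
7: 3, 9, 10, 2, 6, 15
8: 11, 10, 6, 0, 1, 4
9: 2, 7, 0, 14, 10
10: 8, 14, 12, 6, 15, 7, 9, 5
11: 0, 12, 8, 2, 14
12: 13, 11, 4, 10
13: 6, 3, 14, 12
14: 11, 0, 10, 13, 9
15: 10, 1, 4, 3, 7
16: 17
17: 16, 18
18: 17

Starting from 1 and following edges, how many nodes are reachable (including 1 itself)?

BFS from 1 visits: 1, 15, 8, 4, 2, 0, 10, 7, 3, 11, 6, 12, 9, 14, 5, 13
Reachable nodes: 16 of 19 total.

16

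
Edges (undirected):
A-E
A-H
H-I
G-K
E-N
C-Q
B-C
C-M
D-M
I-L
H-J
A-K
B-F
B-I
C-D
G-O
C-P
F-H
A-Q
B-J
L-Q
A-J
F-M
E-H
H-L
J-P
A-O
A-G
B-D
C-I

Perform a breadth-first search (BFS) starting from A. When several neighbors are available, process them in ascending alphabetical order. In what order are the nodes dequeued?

A, E, G, H, J, K, O, Q, N, F, I, L, B, P, C, M, D

Visit A; enqueue E, G, H, J, K, O, Q → queue [E, G, H, J, K, O, Q]
Visit E; enqueue N → queue [G, H, J, K, O, Q, N]
Visit G → queue [H, J, K, O, Q, N]
Visit H; enqueue F, I, L → queue [J, K, O, Q, N, F, I, L]
Visit J; enqueue B, P → queue [K, O, Q, N, F, I, L, B, P]
Visit K → queue [O, Q, N, F, I, L, B, P]
Visit O → queue [Q, N, F, I, L, B, P]
Visit Q; enqueue C → queue [N, F, I, L, B, P, C]
Visit N → queue [F, I, L, B, P, C]
Visit F; enqueue M → queue [I, L, B, P, C, M]
Visit I → queue [L, B, P, C, M]
Visit L → queue [B, P, C, M]
Visit B; enqueue D → queue [P, C, M, D]
Visit P → queue [C, M, D]
Visit C → queue [M, D]
Visit M → queue [D]
Visit D → queue []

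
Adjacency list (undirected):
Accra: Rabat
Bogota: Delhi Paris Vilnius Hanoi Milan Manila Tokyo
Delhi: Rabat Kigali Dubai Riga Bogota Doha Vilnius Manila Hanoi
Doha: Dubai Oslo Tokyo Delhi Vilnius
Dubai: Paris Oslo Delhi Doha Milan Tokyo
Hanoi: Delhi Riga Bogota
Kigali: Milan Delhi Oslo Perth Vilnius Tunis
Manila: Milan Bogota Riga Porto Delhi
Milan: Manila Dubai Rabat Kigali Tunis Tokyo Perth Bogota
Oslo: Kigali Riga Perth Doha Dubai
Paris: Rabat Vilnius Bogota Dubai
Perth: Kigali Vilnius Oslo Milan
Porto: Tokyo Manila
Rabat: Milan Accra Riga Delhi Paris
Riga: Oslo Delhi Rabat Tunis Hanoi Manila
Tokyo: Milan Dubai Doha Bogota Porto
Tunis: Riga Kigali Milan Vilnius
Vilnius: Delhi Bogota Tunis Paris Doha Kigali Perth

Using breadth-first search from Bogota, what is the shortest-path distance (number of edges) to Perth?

2

Level 0: Bogota
Level 1: Delhi, Hanoi, Manila, Milan, Paris, Tokyo, Vilnius
Level 2: Doha, Dubai, Kigali, Perth, Porto, Rabat, Riga, Tunis
Level 3: Accra, Oslo
Perth first appears at level 2.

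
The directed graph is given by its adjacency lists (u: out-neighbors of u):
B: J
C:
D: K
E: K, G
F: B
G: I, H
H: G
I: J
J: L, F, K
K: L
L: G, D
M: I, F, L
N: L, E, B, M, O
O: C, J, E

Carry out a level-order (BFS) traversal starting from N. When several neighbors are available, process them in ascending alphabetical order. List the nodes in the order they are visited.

Visit N; enqueue B, E, L, M, O → queue [B, E, L, M, O]
Visit B; enqueue J → queue [E, L, M, O, J]
Visit E; enqueue G, K → queue [L, M, O, J, G, K]
Visit L; enqueue D → queue [M, O, J, G, K, D]
Visit M; enqueue F, I → queue [O, J, G, K, D, F, I]
Visit O; enqueue C → queue [J, G, K, D, F, I, C]
Visit J → queue [G, K, D, F, I, C]
Visit G; enqueue H → queue [K, D, F, I, C, H]
Visit K → queue [D, F, I, C, H]
Visit D → queue [F, I, C, H]
Visit F → queue [I, C, H]
Visit I → queue [C, H]
Visit C → queue [H]
Visit H → queue []

N → B → E → L → M → O → J → G → K → D → F → I → C → H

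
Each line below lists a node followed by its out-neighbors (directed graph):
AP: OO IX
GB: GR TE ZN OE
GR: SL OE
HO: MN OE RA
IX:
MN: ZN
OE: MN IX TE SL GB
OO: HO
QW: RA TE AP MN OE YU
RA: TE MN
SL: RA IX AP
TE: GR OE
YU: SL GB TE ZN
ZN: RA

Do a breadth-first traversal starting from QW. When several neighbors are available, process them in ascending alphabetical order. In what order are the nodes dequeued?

QW, AP, MN, OE, RA, TE, YU, IX, OO, ZN, GB, SL, GR, HO

Visit QW; enqueue AP, MN, OE, RA, TE, YU → queue [AP, MN, OE, RA, TE, YU]
Visit AP; enqueue IX, OO → queue [MN, OE, RA, TE, YU, IX, OO]
Visit MN; enqueue ZN → queue [OE, RA, TE, YU, IX, OO, ZN]
Visit OE; enqueue GB, SL → queue [RA, TE, YU, IX, OO, ZN, GB, SL]
Visit RA → queue [TE, YU, IX, OO, ZN, GB, SL]
Visit TE; enqueue GR → queue [YU, IX, OO, ZN, GB, SL, GR]
Visit YU → queue [IX, OO, ZN, GB, SL, GR]
Visit IX → queue [OO, ZN, GB, SL, GR]
Visit OO; enqueue HO → queue [ZN, GB, SL, GR, HO]
Visit ZN → queue [GB, SL, GR, HO]
Visit GB → queue [SL, GR, HO]
Visit SL → queue [GR, HO]
Visit GR → queue [HO]
Visit HO → queue []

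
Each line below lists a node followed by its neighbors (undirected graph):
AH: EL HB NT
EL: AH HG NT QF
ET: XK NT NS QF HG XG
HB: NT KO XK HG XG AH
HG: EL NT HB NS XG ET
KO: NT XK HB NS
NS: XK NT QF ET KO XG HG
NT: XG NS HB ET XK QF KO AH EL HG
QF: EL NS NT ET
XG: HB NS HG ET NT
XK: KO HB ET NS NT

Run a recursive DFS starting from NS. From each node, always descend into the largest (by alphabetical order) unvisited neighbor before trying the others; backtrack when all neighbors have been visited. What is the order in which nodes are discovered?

NS → XK → NT → XG → HG → HB → KO → AH → EL → QF → ET

Visit NS
NS → XK
XK → NT
NT → XG
XG → HG
HG → HB
HB → KO
HB → AH
AH → EL
EL → QF
QF → ET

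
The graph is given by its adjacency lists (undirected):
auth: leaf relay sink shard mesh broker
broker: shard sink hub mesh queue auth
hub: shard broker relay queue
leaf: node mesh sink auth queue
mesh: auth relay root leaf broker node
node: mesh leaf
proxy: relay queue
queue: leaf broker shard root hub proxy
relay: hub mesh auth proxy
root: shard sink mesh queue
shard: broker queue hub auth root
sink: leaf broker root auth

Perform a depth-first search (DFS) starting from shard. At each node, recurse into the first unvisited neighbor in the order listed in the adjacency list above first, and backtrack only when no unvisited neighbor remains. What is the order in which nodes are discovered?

shard → broker → sink → leaf → node → mesh → auth → relay → hub → queue → root → proxy

Visit shard
shard → broker
broker → sink
sink → leaf
leaf → node
node → mesh
mesh → auth
auth → relay
relay → hub
hub → queue
queue → root
queue → proxy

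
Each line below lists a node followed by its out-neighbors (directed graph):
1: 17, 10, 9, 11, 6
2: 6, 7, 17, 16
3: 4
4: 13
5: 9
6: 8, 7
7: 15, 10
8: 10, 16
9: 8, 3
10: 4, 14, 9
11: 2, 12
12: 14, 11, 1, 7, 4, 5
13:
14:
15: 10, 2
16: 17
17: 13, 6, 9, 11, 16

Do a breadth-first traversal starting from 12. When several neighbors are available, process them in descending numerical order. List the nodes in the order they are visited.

Visit 12; enqueue 14, 11, 7, 5, 4, 1 → queue [14, 11, 7, 5, 4, 1]
Visit 14 → queue [11, 7, 5, 4, 1]
Visit 11; enqueue 2 → queue [7, 5, 4, 1, 2]
Visit 7; enqueue 15, 10 → queue [5, 4, 1, 2, 15, 10]
Visit 5; enqueue 9 → queue [4, 1, 2, 15, 10, 9]
Visit 4; enqueue 13 → queue [1, 2, 15, 10, 9, 13]
Visit 1; enqueue 17, 6 → queue [2, 15, 10, 9, 13, 17, 6]
Visit 2; enqueue 16 → queue [15, 10, 9, 13, 17, 6, 16]
Visit 15 → queue [10, 9, 13, 17, 6, 16]
Visit 10 → queue [9, 13, 17, 6, 16]
Visit 9; enqueue 8, 3 → queue [13, 17, 6, 16, 8, 3]
Visit 13 → queue [17, 6, 16, 8, 3]
Visit 17 → queue [6, 16, 8, 3]
Visit 6 → queue [16, 8, 3]
Visit 16 → queue [8, 3]
Visit 8 → queue [3]
Visit 3 → queue []

12 → 14 → 11 → 7 → 5 → 4 → 1 → 2 → 15 → 10 → 9 → 13 → 17 → 6 → 16 → 8 → 3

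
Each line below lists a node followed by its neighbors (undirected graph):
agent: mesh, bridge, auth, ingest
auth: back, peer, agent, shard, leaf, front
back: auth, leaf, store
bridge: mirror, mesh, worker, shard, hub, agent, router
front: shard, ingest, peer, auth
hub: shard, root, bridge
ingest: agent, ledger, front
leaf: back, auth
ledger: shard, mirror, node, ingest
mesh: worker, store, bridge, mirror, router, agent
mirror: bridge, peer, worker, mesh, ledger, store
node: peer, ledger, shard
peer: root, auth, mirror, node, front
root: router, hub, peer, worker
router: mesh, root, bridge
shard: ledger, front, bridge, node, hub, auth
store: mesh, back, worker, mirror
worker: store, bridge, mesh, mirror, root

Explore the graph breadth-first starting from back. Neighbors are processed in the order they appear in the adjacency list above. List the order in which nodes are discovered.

back, auth, leaf, store, peer, agent, shard, front, mesh, worker, mirror, root, node, bridge, ingest, ledger, hub, router

Visit back; enqueue auth, leaf, store → queue [auth, leaf, store]
Visit auth; enqueue peer, agent, shard, front → queue [leaf, store, peer, agent, shard, front]
Visit leaf → queue [store, peer, agent, shard, front]
Visit store; enqueue mesh, worker, mirror → queue [peer, agent, shard, front, mesh, worker, mirror]
Visit peer; enqueue root, node → queue [agent, shard, front, mesh, worker, mirror, root, node]
Visit agent; enqueue bridge, ingest → queue [shard, front, mesh, worker, mirror, root, node, bridge, ingest]
Visit shard; enqueue ledger, hub → queue [front, mesh, worker, mirror, root, node, bridge, ingest, ledger, hub]
Visit front → queue [mesh, worker, mirror, root, node, bridge, ingest, ledger, hub]
Visit mesh; enqueue router → queue [worker, mirror, root, node, bridge, ingest, ledger, hub, router]
Visit worker → queue [mirror, root, node, bridge, ingest, ledger, hub, router]
Visit mirror → queue [root, node, bridge, ingest, ledger, hub, router]
Visit root → queue [node, bridge, ingest, ledger, hub, router]
Visit node → queue [bridge, ingest, ledger, hub, router]
Visit bridge → queue [ingest, ledger, hub, router]
Visit ingest → queue [ledger, hub, router]
Visit ledger → queue [hub, router]
Visit hub → queue [router]
Visit router → queue []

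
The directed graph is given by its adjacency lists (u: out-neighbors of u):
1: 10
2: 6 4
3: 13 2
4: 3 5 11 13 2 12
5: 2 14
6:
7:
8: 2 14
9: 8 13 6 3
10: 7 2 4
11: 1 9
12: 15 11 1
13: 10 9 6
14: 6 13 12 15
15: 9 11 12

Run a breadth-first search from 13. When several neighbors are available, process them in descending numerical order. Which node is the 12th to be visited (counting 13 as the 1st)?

5

Visit 13; enqueue 10, 9, 6 → queue [10, 9, 6]
Visit 10; enqueue 7, 4, 2 → queue [9, 6, 7, 4, 2]
Visit 9; enqueue 8, 3 → queue [6, 7, 4, 2, 8, 3]
Visit 6 → queue [7, 4, 2, 8, 3]
Visit 7 → queue [4, 2, 8, 3]
Visit 4; enqueue 12, 11, 5 → queue [2, 8, 3, 12, 11, 5]
Visit 2 → queue [8, 3, 12, 11, 5]
Visit 8; enqueue 14 → queue [3, 12, 11, 5, 14]
Visit 3 → queue [12, 11, 5, 14]
Visit 12; enqueue 15, 1 → queue [11, 5, 14, 15, 1]
Visit 11 → queue [5, 14, 15, 1]
Visit 5 → queue [14, 15, 1]
Visit 14 → queue [15, 1]
Visit 15 → queue [1]
Visit 1 → queue []

Visit order: 13, 10, 9, 6, 7, 4, 2, 8, 3, 12, 11, 5, 14, 15, 1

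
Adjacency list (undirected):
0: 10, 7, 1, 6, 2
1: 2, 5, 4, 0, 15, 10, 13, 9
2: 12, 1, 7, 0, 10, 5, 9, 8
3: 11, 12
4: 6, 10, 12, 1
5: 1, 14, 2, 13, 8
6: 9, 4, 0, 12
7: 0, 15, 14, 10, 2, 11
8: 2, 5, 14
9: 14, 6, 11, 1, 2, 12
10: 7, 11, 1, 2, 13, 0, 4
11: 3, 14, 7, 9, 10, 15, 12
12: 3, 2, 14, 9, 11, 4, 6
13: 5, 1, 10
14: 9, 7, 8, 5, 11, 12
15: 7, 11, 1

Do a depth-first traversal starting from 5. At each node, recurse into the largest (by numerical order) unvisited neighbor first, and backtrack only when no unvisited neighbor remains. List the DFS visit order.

5 -> 14 -> 12 -> 11 -> 15 -> 7 -> 10 -> 13 -> 1 -> 9 -> 6 -> 4 -> 0 -> 2 -> 8 -> 3

Visit 5
5 → 14
14 → 12
12 → 11
11 → 15
15 → 7
7 → 10
10 → 13
13 → 1
1 → 9
9 → 6
6 → 4
6 → 0
0 → 2
2 → 8
11 → 3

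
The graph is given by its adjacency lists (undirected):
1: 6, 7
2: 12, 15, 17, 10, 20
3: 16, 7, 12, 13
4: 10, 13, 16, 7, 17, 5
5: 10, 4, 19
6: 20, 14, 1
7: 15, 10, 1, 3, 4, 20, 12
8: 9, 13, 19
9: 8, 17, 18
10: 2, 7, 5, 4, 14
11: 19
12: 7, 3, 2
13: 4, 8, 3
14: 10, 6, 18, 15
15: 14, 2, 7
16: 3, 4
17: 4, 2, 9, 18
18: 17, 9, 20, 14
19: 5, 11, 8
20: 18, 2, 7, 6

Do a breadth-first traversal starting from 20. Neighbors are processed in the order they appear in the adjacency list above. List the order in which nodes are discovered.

20 18 2 7 6 17 9 14 12 15 10 1 3 4 8 5 16 13 19 11

Visit 20; enqueue 18, 2, 7, 6 → queue [18, 2, 7, 6]
Visit 18; enqueue 17, 9, 14 → queue [2, 7, 6, 17, 9, 14]
Visit 2; enqueue 12, 15, 10 → queue [7, 6, 17, 9, 14, 12, 15, 10]
Visit 7; enqueue 1, 3, 4 → queue [6, 17, 9, 14, 12, 15, 10, 1, 3, 4]
Visit 6 → queue [17, 9, 14, 12, 15, 10, 1, 3, 4]
Visit 17 → queue [9, 14, 12, 15, 10, 1, 3, 4]
Visit 9; enqueue 8 → queue [14, 12, 15, 10, 1, 3, 4, 8]
Visit 14 → queue [12, 15, 10, 1, 3, 4, 8]
Visit 12 → queue [15, 10, 1, 3, 4, 8]
Visit 15 → queue [10, 1, 3, 4, 8]
Visit 10; enqueue 5 → queue [1, 3, 4, 8, 5]
Visit 1 → queue [3, 4, 8, 5]
Visit 3; enqueue 16, 13 → queue [4, 8, 5, 16, 13]
Visit 4 → queue [8, 5, 16, 13]
Visit 8; enqueue 19 → queue [5, 16, 13, 19]
Visit 5 → queue [16, 13, 19]
Visit 16 → queue [13, 19]
Visit 13 → queue [19]
Visit 19; enqueue 11 → queue [11]
Visit 11 → queue []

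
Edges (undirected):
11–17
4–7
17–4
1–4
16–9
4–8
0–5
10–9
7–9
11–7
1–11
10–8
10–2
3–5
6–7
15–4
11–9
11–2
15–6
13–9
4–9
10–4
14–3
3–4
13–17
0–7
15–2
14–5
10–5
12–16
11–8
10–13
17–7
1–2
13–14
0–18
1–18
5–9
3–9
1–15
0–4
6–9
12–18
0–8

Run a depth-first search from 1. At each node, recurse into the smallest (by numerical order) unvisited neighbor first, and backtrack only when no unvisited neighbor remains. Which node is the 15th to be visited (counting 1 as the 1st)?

14

Visit 1
1 → 2
2 → 10
10 → 4
4 → 0
0 → 5
5 → 3
3 → 9
9 → 6
6 → 7
7 → 11
11 → 8
11 → 17
17 → 13
13 → 14
6 → 15
9 → 16
16 → 12
12 → 18

Visit order: 1, 2, 10, 4, 0, 5, 3, 9, 6, 7, 11, 8, 17, 13, 14, 15, 16, 12, 18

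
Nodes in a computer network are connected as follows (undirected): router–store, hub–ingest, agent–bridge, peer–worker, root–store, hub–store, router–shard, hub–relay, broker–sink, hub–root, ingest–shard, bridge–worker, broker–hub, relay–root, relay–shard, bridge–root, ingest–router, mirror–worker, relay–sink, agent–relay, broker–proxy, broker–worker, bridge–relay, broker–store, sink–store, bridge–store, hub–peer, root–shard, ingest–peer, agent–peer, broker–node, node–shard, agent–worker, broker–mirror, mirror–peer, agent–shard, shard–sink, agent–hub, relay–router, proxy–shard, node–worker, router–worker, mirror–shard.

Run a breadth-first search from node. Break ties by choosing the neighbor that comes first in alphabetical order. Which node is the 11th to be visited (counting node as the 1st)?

ingest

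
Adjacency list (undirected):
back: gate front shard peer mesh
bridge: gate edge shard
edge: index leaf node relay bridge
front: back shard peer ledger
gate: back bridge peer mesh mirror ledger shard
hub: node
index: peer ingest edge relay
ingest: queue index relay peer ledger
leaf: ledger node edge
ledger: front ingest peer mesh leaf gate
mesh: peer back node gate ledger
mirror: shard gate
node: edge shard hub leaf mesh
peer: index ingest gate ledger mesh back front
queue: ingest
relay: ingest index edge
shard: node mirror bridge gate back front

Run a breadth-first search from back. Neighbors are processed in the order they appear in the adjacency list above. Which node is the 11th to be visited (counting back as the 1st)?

index

Visit back; enqueue gate, front, shard, peer, mesh → queue [gate, front, shard, peer, mesh]
Visit gate; enqueue bridge, mirror, ledger → queue [front, shard, peer, mesh, bridge, mirror, ledger]
Visit front → queue [shard, peer, mesh, bridge, mirror, ledger]
Visit shard; enqueue node → queue [peer, mesh, bridge, mirror, ledger, node]
Visit peer; enqueue index, ingest → queue [mesh, bridge, mirror, ledger, node, index, ingest]
Visit mesh → queue [bridge, mirror, ledger, node, index, ingest]
Visit bridge; enqueue edge → queue [mirror, ledger, node, index, ingest, edge]
Visit mirror → queue [ledger, node, index, ingest, edge]
Visit ledger; enqueue leaf → queue [node, index, ingest, edge, leaf]
Visit node; enqueue hub → queue [index, ingest, edge, leaf, hub]
Visit index; enqueue relay → queue [ingest, edge, leaf, hub, relay]
Visit ingest; enqueue queue → queue [edge, leaf, hub, relay, queue]
Visit edge → queue [leaf, hub, relay, queue]
Visit leaf → queue [hub, relay, queue]
Visit hub → queue [relay, queue]
Visit relay → queue [queue]
Visit queue → queue []

Visit order: back, gate, front, shard, peer, mesh, bridge, mirror, ledger, node, index, ingest, edge, leaf, hub, relay, queue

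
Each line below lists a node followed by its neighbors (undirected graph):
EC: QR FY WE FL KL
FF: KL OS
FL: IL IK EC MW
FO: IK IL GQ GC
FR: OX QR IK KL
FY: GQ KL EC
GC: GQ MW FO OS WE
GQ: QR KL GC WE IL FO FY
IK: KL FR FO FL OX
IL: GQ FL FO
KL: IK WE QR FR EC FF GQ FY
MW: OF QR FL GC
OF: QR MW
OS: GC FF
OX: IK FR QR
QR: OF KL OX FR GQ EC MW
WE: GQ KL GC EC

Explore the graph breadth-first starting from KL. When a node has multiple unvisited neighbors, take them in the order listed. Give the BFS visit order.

KL, IK, WE, QR, FR, EC, FF, GQ, FY, FO, FL, OX, GC, OF, MW, OS, IL

Visit KL; enqueue IK, WE, QR, FR, EC, FF, GQ, FY → queue [IK, WE, QR, FR, EC, FF, GQ, FY]
Visit IK; enqueue FO, FL, OX → queue [WE, QR, FR, EC, FF, GQ, FY, FO, FL, OX]
Visit WE; enqueue GC → queue [QR, FR, EC, FF, GQ, FY, FO, FL, OX, GC]
Visit QR; enqueue OF, MW → queue [FR, EC, FF, GQ, FY, FO, FL, OX, GC, OF, MW]
Visit FR → queue [EC, FF, GQ, FY, FO, FL, OX, GC, OF, MW]
Visit EC → queue [FF, GQ, FY, FO, FL, OX, GC, OF, MW]
Visit FF; enqueue OS → queue [GQ, FY, FO, FL, OX, GC, OF, MW, OS]
Visit GQ; enqueue IL → queue [FY, FO, FL, OX, GC, OF, MW, OS, IL]
Visit FY → queue [FO, FL, OX, GC, OF, MW, OS, IL]
Visit FO → queue [FL, OX, GC, OF, MW, OS, IL]
Visit FL → queue [OX, GC, OF, MW, OS, IL]
Visit OX → queue [GC, OF, MW, OS, IL]
Visit GC → queue [OF, MW, OS, IL]
Visit OF → queue [MW, OS, IL]
Visit MW → queue [OS, IL]
Visit OS → queue [IL]
Visit IL → queue []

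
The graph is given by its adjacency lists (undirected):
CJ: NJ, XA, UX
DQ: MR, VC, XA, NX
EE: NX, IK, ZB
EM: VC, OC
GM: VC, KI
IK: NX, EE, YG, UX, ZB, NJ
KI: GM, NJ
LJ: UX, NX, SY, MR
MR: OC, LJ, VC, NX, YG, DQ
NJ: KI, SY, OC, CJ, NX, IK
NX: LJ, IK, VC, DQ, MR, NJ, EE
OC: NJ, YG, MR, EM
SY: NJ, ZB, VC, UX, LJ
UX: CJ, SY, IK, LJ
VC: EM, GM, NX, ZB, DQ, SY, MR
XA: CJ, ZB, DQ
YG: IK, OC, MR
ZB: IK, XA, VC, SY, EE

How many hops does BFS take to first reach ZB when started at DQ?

2

Level 0: DQ
Level 1: MR, NX, VC, XA
Level 2: CJ, EE, EM, GM, IK, LJ, NJ, OC, SY, YG, ZB
Level 3: KI, UX
ZB first appears at level 2.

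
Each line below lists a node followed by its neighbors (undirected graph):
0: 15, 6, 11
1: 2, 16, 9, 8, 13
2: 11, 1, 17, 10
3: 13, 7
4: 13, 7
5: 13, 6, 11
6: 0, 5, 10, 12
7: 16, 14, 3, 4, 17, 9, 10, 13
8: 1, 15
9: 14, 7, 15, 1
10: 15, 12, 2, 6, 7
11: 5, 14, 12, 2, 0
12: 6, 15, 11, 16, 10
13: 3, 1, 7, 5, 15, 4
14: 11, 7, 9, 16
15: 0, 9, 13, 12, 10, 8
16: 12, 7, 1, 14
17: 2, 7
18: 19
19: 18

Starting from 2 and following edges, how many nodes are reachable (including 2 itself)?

BFS from 2 visits: 2, 17, 11, 10, 1, 7, 14, 12, 5, 0, 15, 6, 16, 13, 9, 8, 4, 3
Reachable nodes: 18 of 20 total.

18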